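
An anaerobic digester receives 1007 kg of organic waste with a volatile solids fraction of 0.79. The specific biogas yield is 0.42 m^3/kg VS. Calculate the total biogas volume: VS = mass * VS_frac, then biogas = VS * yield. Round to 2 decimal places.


Compute volatile solids:
  VS = mass * VS_fraction = 1007 * 0.79 = 795.53 kg
Calculate biogas volume:
  Biogas = VS * specific_yield = 795.53 * 0.42
  Biogas = 334.12 m^3

334.12


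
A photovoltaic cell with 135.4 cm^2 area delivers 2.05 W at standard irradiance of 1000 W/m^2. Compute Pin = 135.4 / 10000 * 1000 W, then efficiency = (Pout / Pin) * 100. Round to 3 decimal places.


First compute the input power:
  Pin = area_cm2 / 10000 * G = 135.4 / 10000 * 1000 = 13.54 W
Then compute efficiency:
  Efficiency = (Pout / Pin) * 100 = (2.05 / 13.54) * 100
  Efficiency = 15.140%

15.140


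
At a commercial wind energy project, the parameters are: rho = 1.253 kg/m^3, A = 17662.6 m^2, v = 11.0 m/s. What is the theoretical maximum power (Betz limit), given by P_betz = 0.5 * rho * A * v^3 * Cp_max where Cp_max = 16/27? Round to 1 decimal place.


The Betz coefficient Cp_max = 16/27 = 0.5926
v^3 = 11.0^3 = 1331.0
P_betz = 0.5 * rho * A * v^3 * Cp_max
P_betz = 0.5 * 1.253 * 17662.6 * 1331.0 * 0.5926
P_betz = 8727904.4 W

8727904.4


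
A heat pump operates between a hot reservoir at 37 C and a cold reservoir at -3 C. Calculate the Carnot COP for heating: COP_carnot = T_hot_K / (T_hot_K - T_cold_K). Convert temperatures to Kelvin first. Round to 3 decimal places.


Convert to Kelvin:
  T_hot = 37 + 273.15 = 310.15 K
  T_cold = -3 + 273.15 = 270.15 K
Apply Carnot COP formula:
  COP = T_hot_K / (T_hot_K - T_cold_K) = 310.15 / 40.0
  COP = 7.754

7.754


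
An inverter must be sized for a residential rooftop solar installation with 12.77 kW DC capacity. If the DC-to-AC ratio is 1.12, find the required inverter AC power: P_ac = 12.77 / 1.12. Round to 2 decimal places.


The inverter AC capacity is determined by the DC/AC ratio.
Given: P_dc = 12.77 kW, DC/AC ratio = 1.12
P_ac = P_dc / ratio = 12.77 / 1.12
P_ac = 11.40 kW

11.40


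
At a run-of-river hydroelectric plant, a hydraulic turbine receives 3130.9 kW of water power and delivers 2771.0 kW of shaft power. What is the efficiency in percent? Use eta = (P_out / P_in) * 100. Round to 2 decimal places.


Turbine efficiency = (output power / input power) * 100
eta = (2771.0 / 3130.9) * 100
eta = 88.50%

88.50


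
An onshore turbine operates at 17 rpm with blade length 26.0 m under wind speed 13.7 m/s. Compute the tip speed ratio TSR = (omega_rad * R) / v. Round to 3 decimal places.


Convert rotational speed to rad/s:
  omega = 17 * 2 * pi / 60 = 1.7802 rad/s
Compute tip speed:
  v_tip = omega * R = 1.7802 * 26.0 = 46.286 m/s
Tip speed ratio:
  TSR = v_tip / v_wind = 46.286 / 13.7 = 3.379

3.379


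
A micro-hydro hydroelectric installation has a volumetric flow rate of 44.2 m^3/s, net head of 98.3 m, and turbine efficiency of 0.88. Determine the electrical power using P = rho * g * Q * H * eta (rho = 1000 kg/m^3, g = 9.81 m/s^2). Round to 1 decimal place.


Apply the hydropower formula P = rho * g * Q * H * eta
rho * g = 1000 * 9.81 = 9810.0
P = 9810.0 * 44.2 * 98.3 * 0.88
P = 37508307.4 W

37508307.4


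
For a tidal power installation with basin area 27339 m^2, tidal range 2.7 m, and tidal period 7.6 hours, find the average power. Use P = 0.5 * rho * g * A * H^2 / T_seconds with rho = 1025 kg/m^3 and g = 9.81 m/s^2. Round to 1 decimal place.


Convert period to seconds: T = 7.6 * 3600 = 27360.0 s
H^2 = 2.7^2 = 7.29
P = 0.5 * rho * g * A * H^2 / T
P = 0.5 * 1025 * 9.81 * 27339 * 7.29 / 27360.0
P = 36623.3 W

36623.3


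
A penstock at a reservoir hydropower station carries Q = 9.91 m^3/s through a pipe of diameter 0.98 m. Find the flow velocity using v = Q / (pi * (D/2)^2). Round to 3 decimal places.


Compute pipe cross-sectional area:
  A = pi * (D/2)^2 = pi * (0.98/2)^2 = 0.7543 m^2
Calculate velocity:
  v = Q / A = 9.91 / 0.7543
  v = 13.138 m/s

13.138


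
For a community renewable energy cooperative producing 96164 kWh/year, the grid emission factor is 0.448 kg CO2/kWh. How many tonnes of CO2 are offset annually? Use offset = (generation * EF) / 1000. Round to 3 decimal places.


CO2 offset in kg = generation * emission_factor
CO2 offset = 96164 * 0.448 = 43081.47 kg
Convert to tonnes:
  CO2 offset = 43081.47 / 1000 = 43.081 tonnes

43.081


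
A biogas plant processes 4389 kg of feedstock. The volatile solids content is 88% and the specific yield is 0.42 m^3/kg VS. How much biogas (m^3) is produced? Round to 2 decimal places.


Compute volatile solids:
  VS = mass * VS_fraction = 4389 * 0.88 = 3862.32 kg
Calculate biogas volume:
  Biogas = VS * specific_yield = 3862.32 * 0.42
  Biogas = 1622.17 m^3

1622.17


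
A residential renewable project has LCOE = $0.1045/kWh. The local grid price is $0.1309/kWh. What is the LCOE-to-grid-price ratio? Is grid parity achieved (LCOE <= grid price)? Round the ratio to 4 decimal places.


Compare LCOE to grid price:
  LCOE = $0.1045/kWh, Grid price = $0.1309/kWh
  Ratio = LCOE / grid_price = 0.1045 / 0.1309 = 0.7983
  Grid parity achieved (ratio <= 1)? yes

0.7983


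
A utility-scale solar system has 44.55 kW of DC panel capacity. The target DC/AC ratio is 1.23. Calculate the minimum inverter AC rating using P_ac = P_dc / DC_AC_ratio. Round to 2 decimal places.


The inverter AC capacity is determined by the DC/AC ratio.
Given: P_dc = 44.55 kW, DC/AC ratio = 1.23
P_ac = P_dc / ratio = 44.55 / 1.23
P_ac = 36.22 kW

36.22


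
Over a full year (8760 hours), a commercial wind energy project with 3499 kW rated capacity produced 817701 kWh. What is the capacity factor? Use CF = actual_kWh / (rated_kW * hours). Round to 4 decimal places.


Capacity factor = actual output / maximum possible output
Maximum possible = rated * hours = 3499 * 8760 = 30651240 kWh
CF = 817701 / 30651240
CF = 0.0267

0.0267


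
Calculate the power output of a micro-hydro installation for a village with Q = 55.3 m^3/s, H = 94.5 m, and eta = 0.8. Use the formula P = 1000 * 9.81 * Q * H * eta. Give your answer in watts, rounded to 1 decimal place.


Apply the hydropower formula P = rho * g * Q * H * eta
rho * g = 1000 * 9.81 = 9810.0
P = 9810.0 * 55.3 * 94.5 * 0.8
P = 41012470.8 W

41012470.8


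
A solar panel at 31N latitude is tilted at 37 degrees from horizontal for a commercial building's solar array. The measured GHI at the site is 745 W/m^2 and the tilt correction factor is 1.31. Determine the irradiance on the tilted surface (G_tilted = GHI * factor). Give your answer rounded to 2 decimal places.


Identify the given values:
  GHI = 745 W/m^2, tilt correction factor = 1.31
Apply the formula G_tilted = GHI * factor:
  G_tilted = 745 * 1.31
  G_tilted = 975.95 W/m^2

975.95


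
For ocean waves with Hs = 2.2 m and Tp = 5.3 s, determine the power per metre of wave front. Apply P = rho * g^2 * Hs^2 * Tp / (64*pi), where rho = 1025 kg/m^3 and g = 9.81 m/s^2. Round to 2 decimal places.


Apply wave power formula:
  g^2 = 9.81^2 = 96.2361
  Hs^2 = 2.2^2 = 4.84
  Numerator = rho * g^2 * Hs^2 * Tp = 1025 * 96.2361 * 4.84 * 5.3 = 2530364.65
  Denominator = 64 * pi = 201.0619
  P = 2530364.65 / 201.0619 = 12585.00 W/m

12585.00


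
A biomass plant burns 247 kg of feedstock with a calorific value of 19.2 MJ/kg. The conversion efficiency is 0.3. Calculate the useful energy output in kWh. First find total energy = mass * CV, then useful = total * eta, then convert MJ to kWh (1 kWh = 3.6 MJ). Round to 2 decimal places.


Total energy = mass * CV = 247 * 19.2 = 4742.4 MJ
Useful energy = total * eta = 4742.4 * 0.3 = 1422.72 MJ
Convert to kWh: 1422.72 / 3.6
Useful energy = 395.20 kWh

395.20


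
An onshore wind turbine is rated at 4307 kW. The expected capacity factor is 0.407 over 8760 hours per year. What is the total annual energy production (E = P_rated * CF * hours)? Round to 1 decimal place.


Annual energy = rated_kW * capacity_factor * hours_per_year
Given: P_rated = 4307 kW, CF = 0.407, hours = 8760
E = 4307 * 0.407 * 8760
E = 15355833.2 kWh

15355833.2


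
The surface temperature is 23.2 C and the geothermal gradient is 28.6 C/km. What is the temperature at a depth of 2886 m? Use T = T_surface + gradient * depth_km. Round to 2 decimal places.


Convert depth to km: 2886 / 1000 = 2.886 km
Temperature increase = gradient * depth_km = 28.6 * 2.886 = 82.54 C
Temperature at depth = T_surface + delta_T = 23.2 + 82.54
T = 105.74 C

105.74


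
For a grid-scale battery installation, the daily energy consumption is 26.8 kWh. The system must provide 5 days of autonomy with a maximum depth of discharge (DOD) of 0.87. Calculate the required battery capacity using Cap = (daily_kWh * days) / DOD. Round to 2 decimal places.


Total energy needed = daily * days = 26.8 * 5 = 134.0 kWh
Account for depth of discharge:
  Cap = total_energy / DOD = 134.0 / 0.87
  Cap = 154.02 kWh

154.02


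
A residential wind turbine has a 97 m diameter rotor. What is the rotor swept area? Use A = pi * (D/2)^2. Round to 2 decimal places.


Compute the rotor radius:
  r = D / 2 = 97 / 2 = 48.5 m
Calculate swept area:
  A = pi * r^2 = pi * 48.5^2
  A = 7389.81 m^2

7389.81


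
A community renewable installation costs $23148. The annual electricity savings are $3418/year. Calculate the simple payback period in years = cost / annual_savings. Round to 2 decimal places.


Simple payback period = initial cost / annual savings
Payback = 23148 / 3418
Payback = 6.77 years

6.77


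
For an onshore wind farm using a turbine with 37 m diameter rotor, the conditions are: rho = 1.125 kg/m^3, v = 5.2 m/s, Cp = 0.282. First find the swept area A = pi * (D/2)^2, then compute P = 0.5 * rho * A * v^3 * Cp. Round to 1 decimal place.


Step 1 -- Compute swept area:
  A = pi * (D/2)^2 = pi * (37/2)^2 = 1075.21 m^2
Step 2 -- Apply wind power equation:
  P = 0.5 * rho * A * v^3 * Cp
  v^3 = 5.2^3 = 140.608
  P = 0.5 * 1.125 * 1075.21 * 140.608 * 0.282
  P = 23981.4 W

23981.4


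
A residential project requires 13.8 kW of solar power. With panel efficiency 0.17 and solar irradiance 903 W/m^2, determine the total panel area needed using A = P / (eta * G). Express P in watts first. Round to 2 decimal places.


Convert target power to watts: P = 13.8 * 1000 = 13800.0 W
Compute denominator: eta * G = 0.17 * 903 = 153.51
Required area A = P / (eta * G) = 13800.0 / 153.51
A = 89.90 m^2

89.90


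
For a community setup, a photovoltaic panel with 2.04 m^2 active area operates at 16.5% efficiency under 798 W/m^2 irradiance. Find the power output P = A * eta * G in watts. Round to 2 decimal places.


Use the solar power formula P = A * eta * G.
Given: A = 2.04 m^2, eta = 0.165, G = 798 W/m^2
P = 2.04 * 0.165 * 798
P = 268.61 W

268.61


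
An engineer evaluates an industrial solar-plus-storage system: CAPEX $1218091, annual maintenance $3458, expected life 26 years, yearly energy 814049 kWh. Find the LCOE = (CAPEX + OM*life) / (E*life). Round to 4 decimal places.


Total cost = CAPEX + OM * lifetime = 1218091 + 3458 * 26 = 1218091 + 89908 = 1307999
Total generation = annual * lifetime = 814049 * 26 = 21165274 kWh
LCOE = 1307999 / 21165274
LCOE = 0.0618 $/kWh

0.0618


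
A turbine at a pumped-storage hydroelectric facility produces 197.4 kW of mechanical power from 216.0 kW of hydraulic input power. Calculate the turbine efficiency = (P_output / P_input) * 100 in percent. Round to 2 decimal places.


Turbine efficiency = (output power / input power) * 100
eta = (197.4 / 216.0) * 100
eta = 91.39%

91.39


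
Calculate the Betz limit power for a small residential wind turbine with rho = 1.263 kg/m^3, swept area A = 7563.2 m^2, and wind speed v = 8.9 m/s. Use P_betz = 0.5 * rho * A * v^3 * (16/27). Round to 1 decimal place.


The Betz coefficient Cp_max = 16/27 = 0.5926
v^3 = 8.9^3 = 704.969
P_betz = 0.5 * rho * A * v^3 * Cp_max
P_betz = 0.5 * 1.263 * 7563.2 * 704.969 * 0.5926
P_betz = 1995286.1 W

1995286.1


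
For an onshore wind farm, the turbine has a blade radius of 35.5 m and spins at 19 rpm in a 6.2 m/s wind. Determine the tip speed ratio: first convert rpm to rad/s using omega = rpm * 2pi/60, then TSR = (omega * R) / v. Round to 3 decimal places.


Convert rotational speed to rad/s:
  omega = 19 * 2 * pi / 60 = 1.9897 rad/s
Compute tip speed:
  v_tip = omega * R = 1.9897 * 35.5 = 70.633 m/s
Tip speed ratio:
  TSR = v_tip / v_wind = 70.633 / 6.2 = 11.392

11.392


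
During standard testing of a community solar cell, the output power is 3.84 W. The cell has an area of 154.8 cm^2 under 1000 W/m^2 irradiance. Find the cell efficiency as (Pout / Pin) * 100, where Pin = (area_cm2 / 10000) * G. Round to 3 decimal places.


First compute the input power:
  Pin = area_cm2 / 10000 * G = 154.8 / 10000 * 1000 = 15.48 W
Then compute efficiency:
  Efficiency = (Pout / Pin) * 100 = (3.84 / 15.48) * 100
  Efficiency = 24.806%

24.806


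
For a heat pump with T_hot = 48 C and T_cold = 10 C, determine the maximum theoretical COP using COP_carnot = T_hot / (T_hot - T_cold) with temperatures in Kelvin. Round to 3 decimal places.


Convert to Kelvin:
  T_hot = 48 + 273.15 = 321.15 K
  T_cold = 10 + 273.15 = 283.15 K
Apply Carnot COP formula:
  COP = T_hot_K / (T_hot_K - T_cold_K) = 321.15 / 38.0
  COP = 8.451

8.451


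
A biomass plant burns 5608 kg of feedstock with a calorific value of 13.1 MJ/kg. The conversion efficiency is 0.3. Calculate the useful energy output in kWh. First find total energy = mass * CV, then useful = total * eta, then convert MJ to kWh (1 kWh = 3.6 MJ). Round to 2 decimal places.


Total energy = mass * CV = 5608 * 13.1 = 73464.8 MJ
Useful energy = total * eta = 73464.8 * 0.3 = 22039.44 MJ
Convert to kWh: 22039.44 / 3.6
Useful energy = 6122.07 kWh

6122.07


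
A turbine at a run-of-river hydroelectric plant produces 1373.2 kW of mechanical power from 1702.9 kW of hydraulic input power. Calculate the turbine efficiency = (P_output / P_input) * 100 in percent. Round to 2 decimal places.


Turbine efficiency = (output power / input power) * 100
eta = (1373.2 / 1702.9) * 100
eta = 80.64%

80.64


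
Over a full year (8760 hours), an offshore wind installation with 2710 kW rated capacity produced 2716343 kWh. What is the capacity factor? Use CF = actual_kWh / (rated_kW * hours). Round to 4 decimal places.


Capacity factor = actual output / maximum possible output
Maximum possible = rated * hours = 2710 * 8760 = 23739600 kWh
CF = 2716343 / 23739600
CF = 0.1144

0.1144


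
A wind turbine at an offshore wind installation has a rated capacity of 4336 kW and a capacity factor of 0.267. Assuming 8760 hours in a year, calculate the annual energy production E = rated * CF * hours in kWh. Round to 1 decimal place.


Annual energy = rated_kW * capacity_factor * hours_per_year
Given: P_rated = 4336 kW, CF = 0.267, hours = 8760
E = 4336 * 0.267 * 8760
E = 10141557.1 kWh

10141557.1


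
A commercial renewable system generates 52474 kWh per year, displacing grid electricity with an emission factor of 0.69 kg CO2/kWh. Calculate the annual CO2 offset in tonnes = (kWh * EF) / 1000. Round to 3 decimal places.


CO2 offset in kg = generation * emission_factor
CO2 offset = 52474 * 0.69 = 36207.06 kg
Convert to tonnes:
  CO2 offset = 36207.06 / 1000 = 36.207 tonnes

36.207


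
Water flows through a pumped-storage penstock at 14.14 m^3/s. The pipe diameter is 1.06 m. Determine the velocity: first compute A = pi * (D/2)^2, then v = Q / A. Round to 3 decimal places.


Compute pipe cross-sectional area:
  A = pi * (D/2)^2 = pi * (1.06/2)^2 = 0.8825 m^2
Calculate velocity:
  v = Q / A = 14.14 / 0.8825
  v = 16.023 m/s

16.023


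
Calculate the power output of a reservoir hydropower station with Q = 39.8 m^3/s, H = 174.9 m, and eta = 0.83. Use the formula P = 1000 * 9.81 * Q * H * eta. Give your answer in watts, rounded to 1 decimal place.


Apply the hydropower formula P = rho * g * Q * H * eta
rho * g = 1000 * 9.81 = 9810.0
P = 9810.0 * 39.8 * 174.9 * 0.83
P = 56678713.1 W

56678713.1


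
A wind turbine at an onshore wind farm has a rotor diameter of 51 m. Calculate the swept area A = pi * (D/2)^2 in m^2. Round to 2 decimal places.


Compute the rotor radius:
  r = D / 2 = 51 / 2 = 25.5 m
Calculate swept area:
  A = pi * r^2 = pi * 25.5^2
  A = 2042.82 m^2

2042.82


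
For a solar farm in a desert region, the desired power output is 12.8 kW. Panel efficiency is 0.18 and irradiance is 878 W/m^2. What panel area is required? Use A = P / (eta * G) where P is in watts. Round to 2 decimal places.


Convert target power to watts: P = 12.8 * 1000 = 12800.0 W
Compute denominator: eta * G = 0.18 * 878 = 158.04
Required area A = P / (eta * G) = 12800.0 / 158.04
A = 80.99 m^2

80.99


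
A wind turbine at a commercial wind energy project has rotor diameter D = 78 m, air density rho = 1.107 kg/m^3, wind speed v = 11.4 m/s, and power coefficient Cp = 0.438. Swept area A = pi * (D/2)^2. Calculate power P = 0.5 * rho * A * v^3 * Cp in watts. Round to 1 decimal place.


Step 1 -- Compute swept area:
  A = pi * (D/2)^2 = pi * (78/2)^2 = 4778.36 m^2
Step 2 -- Apply wind power equation:
  P = 0.5 * rho * A * v^3 * Cp
  v^3 = 11.4^3 = 1481.544
  P = 0.5 * 1.107 * 4778.36 * 1481.544 * 0.438
  P = 1716269.1 W

1716269.1


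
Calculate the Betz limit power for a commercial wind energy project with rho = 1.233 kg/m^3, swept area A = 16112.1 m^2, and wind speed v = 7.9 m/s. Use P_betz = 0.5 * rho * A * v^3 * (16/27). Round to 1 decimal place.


The Betz coefficient Cp_max = 16/27 = 0.5926
v^3 = 7.9^3 = 493.039
P_betz = 0.5 * rho * A * v^3 * Cp_max
P_betz = 0.5 * 1.233 * 16112.1 * 493.039 * 0.5926
P_betz = 2902169.2 W

2902169.2


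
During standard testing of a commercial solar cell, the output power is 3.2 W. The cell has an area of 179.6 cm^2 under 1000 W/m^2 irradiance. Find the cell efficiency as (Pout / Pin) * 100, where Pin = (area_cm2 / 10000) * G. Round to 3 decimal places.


First compute the input power:
  Pin = area_cm2 / 10000 * G = 179.6 / 10000 * 1000 = 17.96 W
Then compute efficiency:
  Efficiency = (Pout / Pin) * 100 = (3.2 / 17.96) * 100
  Efficiency = 17.817%

17.817


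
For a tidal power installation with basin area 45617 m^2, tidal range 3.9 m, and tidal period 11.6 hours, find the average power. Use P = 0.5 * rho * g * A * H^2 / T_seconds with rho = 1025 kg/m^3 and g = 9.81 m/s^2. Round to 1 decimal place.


Convert period to seconds: T = 11.6 * 3600 = 41760.0 s
H^2 = 3.9^2 = 15.21
P = 0.5 * rho * g * A * H^2 / T
P = 0.5 * 1025 * 9.81 * 45617 * 15.21 / 41760.0
P = 83533.0 W

83533.0


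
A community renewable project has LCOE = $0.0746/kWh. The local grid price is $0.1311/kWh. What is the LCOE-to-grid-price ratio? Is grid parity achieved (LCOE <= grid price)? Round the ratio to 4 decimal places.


Compare LCOE to grid price:
  LCOE = $0.0746/kWh, Grid price = $0.1311/kWh
  Ratio = LCOE / grid_price = 0.0746 / 0.1311 = 0.5690
  Grid parity achieved (ratio <= 1)? yes

0.5690


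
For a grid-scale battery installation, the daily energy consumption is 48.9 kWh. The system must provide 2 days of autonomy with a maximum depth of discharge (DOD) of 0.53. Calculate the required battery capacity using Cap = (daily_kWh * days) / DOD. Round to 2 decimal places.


Total energy needed = daily * days = 48.9 * 2 = 97.8 kWh
Account for depth of discharge:
  Cap = total_energy / DOD = 97.8 / 0.53
  Cap = 184.53 kWh

184.53


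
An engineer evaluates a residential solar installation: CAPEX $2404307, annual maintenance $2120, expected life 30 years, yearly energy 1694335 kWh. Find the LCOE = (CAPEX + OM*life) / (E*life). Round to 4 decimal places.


Total cost = CAPEX + OM * lifetime = 2404307 + 2120 * 30 = 2404307 + 63600 = 2467907
Total generation = annual * lifetime = 1694335 * 30 = 50830050 kWh
LCOE = 2467907 / 50830050
LCOE = 0.0486 $/kWh

0.0486


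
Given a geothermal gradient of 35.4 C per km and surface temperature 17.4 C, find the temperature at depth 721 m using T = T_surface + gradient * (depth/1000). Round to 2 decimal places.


Convert depth to km: 721 / 1000 = 0.721 km
Temperature increase = gradient * depth_km = 35.4 * 0.721 = 25.52 C
Temperature at depth = T_surface + delta_T = 17.4 + 25.52
T = 42.92 C

42.92


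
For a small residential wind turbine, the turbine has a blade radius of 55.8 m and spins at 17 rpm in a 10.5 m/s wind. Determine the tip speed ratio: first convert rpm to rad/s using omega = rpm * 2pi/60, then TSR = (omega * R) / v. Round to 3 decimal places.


Convert rotational speed to rad/s:
  omega = 17 * 2 * pi / 60 = 1.7802 rad/s
Compute tip speed:
  v_tip = omega * R = 1.7802 * 55.8 = 99.337 m/s
Tip speed ratio:
  TSR = v_tip / v_wind = 99.337 / 10.5 = 9.461

9.461


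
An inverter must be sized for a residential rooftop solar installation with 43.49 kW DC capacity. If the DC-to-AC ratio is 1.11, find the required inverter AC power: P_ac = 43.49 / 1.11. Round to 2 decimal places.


The inverter AC capacity is determined by the DC/AC ratio.
Given: P_dc = 43.49 kW, DC/AC ratio = 1.11
P_ac = P_dc / ratio = 43.49 / 1.11
P_ac = 39.18 kW

39.18


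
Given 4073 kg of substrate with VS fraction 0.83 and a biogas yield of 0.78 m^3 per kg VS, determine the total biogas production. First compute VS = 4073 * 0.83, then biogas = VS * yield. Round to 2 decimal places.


Compute volatile solids:
  VS = mass * VS_fraction = 4073 * 0.83 = 3380.59 kg
Calculate biogas volume:
  Biogas = VS * specific_yield = 3380.59 * 0.78
  Biogas = 2636.86 m^3

2636.86


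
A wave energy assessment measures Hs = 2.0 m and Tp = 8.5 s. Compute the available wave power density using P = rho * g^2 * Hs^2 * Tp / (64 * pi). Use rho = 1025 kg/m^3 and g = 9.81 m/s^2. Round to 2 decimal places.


Apply wave power formula:
  g^2 = 9.81^2 = 96.2361
  Hs^2 = 2.0^2 = 4.0
  Numerator = rho * g^2 * Hs^2 * Tp = 1025 * 96.2361 * 4.0 * 8.5 = 3353828.09
  Denominator = 64 * pi = 201.0619
  P = 3353828.09 / 201.0619 = 16680.57 W/m

16680.57


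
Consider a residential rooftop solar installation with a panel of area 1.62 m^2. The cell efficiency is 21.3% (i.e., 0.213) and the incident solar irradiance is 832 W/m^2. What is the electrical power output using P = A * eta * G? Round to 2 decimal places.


Use the solar power formula P = A * eta * G.
Given: A = 1.62 m^2, eta = 0.213, G = 832 W/m^2
P = 1.62 * 0.213 * 832
P = 287.09 W

287.09


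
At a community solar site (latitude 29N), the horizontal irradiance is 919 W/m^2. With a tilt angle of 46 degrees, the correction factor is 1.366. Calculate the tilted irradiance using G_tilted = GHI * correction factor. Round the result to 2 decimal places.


Identify the given values:
  GHI = 919 W/m^2, tilt correction factor = 1.366
Apply the formula G_tilted = GHI * factor:
  G_tilted = 919 * 1.366
  G_tilted = 1255.35 W/m^2

1255.35


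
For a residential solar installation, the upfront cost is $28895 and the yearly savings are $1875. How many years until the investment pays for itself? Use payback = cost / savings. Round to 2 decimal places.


Simple payback period = initial cost / annual savings
Payback = 28895 / 1875
Payback = 15.41 years

15.41


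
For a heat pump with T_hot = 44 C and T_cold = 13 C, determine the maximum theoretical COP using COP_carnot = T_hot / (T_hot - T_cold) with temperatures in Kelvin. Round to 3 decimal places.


Convert to Kelvin:
  T_hot = 44 + 273.15 = 317.15 K
  T_cold = 13 + 273.15 = 286.15 K
Apply Carnot COP formula:
  COP = T_hot_K / (T_hot_K - T_cold_K) = 317.15 / 31.0
  COP = 10.231

10.231


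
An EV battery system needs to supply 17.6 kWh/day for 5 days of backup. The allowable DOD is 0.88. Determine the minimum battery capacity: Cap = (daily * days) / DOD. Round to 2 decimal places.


Total energy needed = daily * days = 17.6 * 5 = 88.0 kWh
Account for depth of discharge:
  Cap = total_energy / DOD = 88.0 / 0.88
  Cap = 100.00 kWh

100.00


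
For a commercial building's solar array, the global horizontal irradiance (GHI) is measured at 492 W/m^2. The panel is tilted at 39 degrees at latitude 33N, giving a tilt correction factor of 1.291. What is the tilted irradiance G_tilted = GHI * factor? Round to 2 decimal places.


Identify the given values:
  GHI = 492 W/m^2, tilt correction factor = 1.291
Apply the formula G_tilted = GHI * factor:
  G_tilted = 492 * 1.291
  G_tilted = 635.17 W/m^2

635.17


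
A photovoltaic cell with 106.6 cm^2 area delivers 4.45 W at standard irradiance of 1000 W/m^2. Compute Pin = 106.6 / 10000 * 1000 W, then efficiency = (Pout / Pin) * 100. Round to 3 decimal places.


First compute the input power:
  Pin = area_cm2 / 10000 * G = 106.6 / 10000 * 1000 = 10.66 W
Then compute efficiency:
  Efficiency = (Pout / Pin) * 100 = (4.45 / 10.66) * 100
  Efficiency = 41.745%

41.745


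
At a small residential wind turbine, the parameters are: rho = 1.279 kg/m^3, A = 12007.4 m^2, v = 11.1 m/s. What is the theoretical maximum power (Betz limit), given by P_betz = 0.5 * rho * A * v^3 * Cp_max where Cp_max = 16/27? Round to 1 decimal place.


The Betz coefficient Cp_max = 16/27 = 0.5926
v^3 = 11.1^3 = 1367.631
P_betz = 0.5 * rho * A * v^3 * Cp_max
P_betz = 0.5 * 1.279 * 12007.4 * 1367.631 * 0.5926
P_betz = 6223213.2 W

6223213.2


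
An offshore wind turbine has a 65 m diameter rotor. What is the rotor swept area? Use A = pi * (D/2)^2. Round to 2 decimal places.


Compute the rotor radius:
  r = D / 2 = 65 / 2 = 32.5 m
Calculate swept area:
  A = pi * r^2 = pi * 32.5^2
  A = 3318.31 m^2

3318.31


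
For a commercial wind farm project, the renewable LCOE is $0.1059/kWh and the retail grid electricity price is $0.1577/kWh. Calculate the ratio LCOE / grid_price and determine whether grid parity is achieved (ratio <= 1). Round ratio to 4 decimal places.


Compare LCOE to grid price:
  LCOE = $0.1059/kWh, Grid price = $0.1577/kWh
  Ratio = LCOE / grid_price = 0.1059 / 0.1577 = 0.6715
  Grid parity achieved (ratio <= 1)? yes

0.6715


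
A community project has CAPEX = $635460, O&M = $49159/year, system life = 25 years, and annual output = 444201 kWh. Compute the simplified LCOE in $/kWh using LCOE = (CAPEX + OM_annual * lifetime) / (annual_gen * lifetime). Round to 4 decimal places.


Total cost = CAPEX + OM * lifetime = 635460 + 49159 * 25 = 635460 + 1228975 = 1864435
Total generation = annual * lifetime = 444201 * 25 = 11105025 kWh
LCOE = 1864435 / 11105025
LCOE = 0.1679 $/kWh

0.1679


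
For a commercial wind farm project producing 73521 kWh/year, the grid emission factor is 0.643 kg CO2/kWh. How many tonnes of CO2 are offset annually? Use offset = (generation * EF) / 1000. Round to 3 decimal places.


CO2 offset in kg = generation * emission_factor
CO2 offset = 73521 * 0.643 = 47274.0 kg
Convert to tonnes:
  CO2 offset = 47274.0 / 1000 = 47.274 tonnes

47.274


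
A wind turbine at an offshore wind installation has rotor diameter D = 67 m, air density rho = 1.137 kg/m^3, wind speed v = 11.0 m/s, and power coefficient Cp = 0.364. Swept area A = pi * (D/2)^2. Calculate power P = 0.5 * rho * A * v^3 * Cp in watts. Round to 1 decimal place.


Step 1 -- Compute swept area:
  A = pi * (D/2)^2 = pi * (67/2)^2 = 3525.65 m^2
Step 2 -- Apply wind power equation:
  P = 0.5 * rho * A * v^3 * Cp
  v^3 = 11.0^3 = 1331.0
  P = 0.5 * 1.137 * 3525.65 * 1331.0 * 0.364
  P = 971067.4 W

971067.4


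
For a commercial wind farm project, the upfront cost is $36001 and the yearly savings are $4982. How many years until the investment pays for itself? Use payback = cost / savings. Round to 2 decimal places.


Simple payback period = initial cost / annual savings
Payback = 36001 / 4982
Payback = 7.23 years

7.23


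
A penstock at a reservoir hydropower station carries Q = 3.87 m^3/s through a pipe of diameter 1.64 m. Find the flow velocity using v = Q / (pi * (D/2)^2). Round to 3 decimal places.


Compute pipe cross-sectional area:
  A = pi * (D/2)^2 = pi * (1.64/2)^2 = 2.1124 m^2
Calculate velocity:
  v = Q / A = 3.87 / 2.1124
  v = 1.832 m/s

1.832


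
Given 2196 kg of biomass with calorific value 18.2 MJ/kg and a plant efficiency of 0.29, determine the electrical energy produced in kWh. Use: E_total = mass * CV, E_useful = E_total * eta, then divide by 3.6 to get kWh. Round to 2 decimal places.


Total energy = mass * CV = 2196 * 18.2 = 39967.2 MJ
Useful energy = total * eta = 39967.2 * 0.29 = 11590.49 MJ
Convert to kWh: 11590.49 / 3.6
Useful energy = 3219.58 kWh

3219.58


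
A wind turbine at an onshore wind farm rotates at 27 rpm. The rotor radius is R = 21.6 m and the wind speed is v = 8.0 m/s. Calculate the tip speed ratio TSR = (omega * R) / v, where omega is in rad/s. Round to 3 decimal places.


Convert rotational speed to rad/s:
  omega = 27 * 2 * pi / 60 = 2.8274 rad/s
Compute tip speed:
  v_tip = omega * R = 2.8274 * 21.6 = 61.073 m/s
Tip speed ratio:
  TSR = v_tip / v_wind = 61.073 / 8.0 = 7.634

7.634


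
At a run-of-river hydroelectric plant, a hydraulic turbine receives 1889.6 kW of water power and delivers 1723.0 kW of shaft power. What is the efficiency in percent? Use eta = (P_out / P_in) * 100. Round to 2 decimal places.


Turbine efficiency = (output power / input power) * 100
eta = (1723.0 / 1889.6) * 100
eta = 91.18%

91.18


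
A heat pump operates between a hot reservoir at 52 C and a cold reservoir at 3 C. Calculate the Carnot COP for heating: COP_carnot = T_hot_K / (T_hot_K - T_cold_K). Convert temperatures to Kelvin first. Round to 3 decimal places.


Convert to Kelvin:
  T_hot = 52 + 273.15 = 325.15 K
  T_cold = 3 + 273.15 = 276.15 K
Apply Carnot COP formula:
  COP = T_hot_K / (T_hot_K - T_cold_K) = 325.15 / 49.0
  COP = 6.636

6.636


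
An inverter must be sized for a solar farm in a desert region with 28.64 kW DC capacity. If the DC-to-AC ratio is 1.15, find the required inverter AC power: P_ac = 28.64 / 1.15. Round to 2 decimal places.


The inverter AC capacity is determined by the DC/AC ratio.
Given: P_dc = 28.64 kW, DC/AC ratio = 1.15
P_ac = P_dc / ratio = 28.64 / 1.15
P_ac = 24.90 kW

24.90


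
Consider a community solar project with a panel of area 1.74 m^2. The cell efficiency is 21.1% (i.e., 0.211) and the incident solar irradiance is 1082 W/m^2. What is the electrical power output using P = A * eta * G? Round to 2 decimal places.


Use the solar power formula P = A * eta * G.
Given: A = 1.74 m^2, eta = 0.211, G = 1082 W/m^2
P = 1.74 * 0.211 * 1082
P = 397.25 W

397.25


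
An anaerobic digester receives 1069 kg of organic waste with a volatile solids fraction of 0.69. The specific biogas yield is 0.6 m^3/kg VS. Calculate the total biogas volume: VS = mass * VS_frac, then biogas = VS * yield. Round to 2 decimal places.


Compute volatile solids:
  VS = mass * VS_fraction = 1069 * 0.69 = 737.61 kg
Calculate biogas volume:
  Biogas = VS * specific_yield = 737.61 * 0.6
  Biogas = 442.57 m^3

442.57


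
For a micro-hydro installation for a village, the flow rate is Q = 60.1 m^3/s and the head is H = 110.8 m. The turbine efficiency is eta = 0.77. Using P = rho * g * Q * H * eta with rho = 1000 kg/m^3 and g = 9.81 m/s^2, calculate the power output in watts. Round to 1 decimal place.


Apply the hydropower formula P = rho * g * Q * H * eta
rho * g = 1000 * 9.81 = 9810.0
P = 9810.0 * 60.1 * 110.8 * 0.77
P = 50300692.6 W

50300692.6


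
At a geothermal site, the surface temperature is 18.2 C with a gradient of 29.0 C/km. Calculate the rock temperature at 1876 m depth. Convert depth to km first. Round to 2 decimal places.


Convert depth to km: 1876 / 1000 = 1.876 km
Temperature increase = gradient * depth_km = 29.0 * 1.876 = 54.4 C
Temperature at depth = T_surface + delta_T = 18.2 + 54.4
T = 72.60 C

72.60


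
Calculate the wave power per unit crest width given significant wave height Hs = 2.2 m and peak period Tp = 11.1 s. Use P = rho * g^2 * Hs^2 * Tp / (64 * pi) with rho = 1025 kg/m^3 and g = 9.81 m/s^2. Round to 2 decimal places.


Apply wave power formula:
  g^2 = 9.81^2 = 96.2361
  Hs^2 = 2.2^2 = 4.84
  Numerator = rho * g^2 * Hs^2 * Tp = 1025 * 96.2361 * 4.84 * 11.1 = 5299442.94
  Denominator = 64 * pi = 201.0619
  P = 5299442.94 / 201.0619 = 26357.27 W/m

26357.27


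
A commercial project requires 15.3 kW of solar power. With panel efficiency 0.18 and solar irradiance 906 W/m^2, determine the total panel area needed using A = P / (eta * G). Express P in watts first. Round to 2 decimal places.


Convert target power to watts: P = 15.3 * 1000 = 15300.0 W
Compute denominator: eta * G = 0.18 * 906 = 163.08
Required area A = P / (eta * G) = 15300.0 / 163.08
A = 93.82 m^2

93.82


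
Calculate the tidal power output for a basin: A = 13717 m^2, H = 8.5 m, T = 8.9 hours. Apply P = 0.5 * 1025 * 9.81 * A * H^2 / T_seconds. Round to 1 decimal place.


Convert period to seconds: T = 8.9 * 3600 = 32040.0 s
H^2 = 8.5^2 = 72.25
P = 0.5 * rho * g * A * H^2 / T
P = 0.5 * 1025 * 9.81 * 13717 * 72.25 / 32040.0
P = 155513.2 W

155513.2


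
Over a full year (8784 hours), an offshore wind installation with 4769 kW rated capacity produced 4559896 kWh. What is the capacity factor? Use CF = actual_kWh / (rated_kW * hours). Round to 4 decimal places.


Capacity factor = actual output / maximum possible output
Maximum possible = rated * hours = 4769 * 8784 = 41890896 kWh
CF = 4559896 / 41890896
CF = 0.1089

0.1089


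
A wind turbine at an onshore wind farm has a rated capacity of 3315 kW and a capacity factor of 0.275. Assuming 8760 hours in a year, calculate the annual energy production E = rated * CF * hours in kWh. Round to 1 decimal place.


Annual energy = rated_kW * capacity_factor * hours_per_year
Given: P_rated = 3315 kW, CF = 0.275, hours = 8760
E = 3315 * 0.275 * 8760
E = 7985835.0 kWh

7985835.0


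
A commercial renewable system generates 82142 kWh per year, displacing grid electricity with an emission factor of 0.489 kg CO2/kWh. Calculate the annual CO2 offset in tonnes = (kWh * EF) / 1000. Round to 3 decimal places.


CO2 offset in kg = generation * emission_factor
CO2 offset = 82142 * 0.489 = 40167.44 kg
Convert to tonnes:
  CO2 offset = 40167.44 / 1000 = 40.167 tonnes

40.167


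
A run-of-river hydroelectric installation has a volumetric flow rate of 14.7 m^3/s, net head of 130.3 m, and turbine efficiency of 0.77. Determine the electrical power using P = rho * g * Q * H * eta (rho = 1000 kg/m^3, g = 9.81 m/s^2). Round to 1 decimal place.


Apply the hydropower formula P = rho * g * Q * H * eta
rho * g = 1000 * 9.81 = 9810.0
P = 9810.0 * 14.7 * 130.3 * 0.77
P = 14468432.5 W

14468432.5


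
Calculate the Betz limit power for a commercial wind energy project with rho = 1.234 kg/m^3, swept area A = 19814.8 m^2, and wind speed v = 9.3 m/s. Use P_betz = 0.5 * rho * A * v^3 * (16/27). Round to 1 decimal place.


The Betz coefficient Cp_max = 16/27 = 0.5926
v^3 = 9.3^3 = 804.357
P_betz = 0.5 * rho * A * v^3 * Cp_max
P_betz = 0.5 * 1.234 * 19814.8 * 804.357 * 0.5926
P_betz = 5827468.3 W

5827468.3


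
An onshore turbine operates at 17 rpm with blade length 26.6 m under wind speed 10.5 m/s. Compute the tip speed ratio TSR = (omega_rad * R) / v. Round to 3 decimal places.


Convert rotational speed to rad/s:
  omega = 17 * 2 * pi / 60 = 1.7802 rad/s
Compute tip speed:
  v_tip = omega * R = 1.7802 * 26.6 = 47.354 m/s
Tip speed ratio:
  TSR = v_tip / v_wind = 47.354 / 10.5 = 4.510

4.510


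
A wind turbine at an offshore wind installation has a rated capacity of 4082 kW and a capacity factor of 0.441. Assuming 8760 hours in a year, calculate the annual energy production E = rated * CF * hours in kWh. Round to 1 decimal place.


Annual energy = rated_kW * capacity_factor * hours_per_year
Given: P_rated = 4082 kW, CF = 0.441, hours = 8760
E = 4082 * 0.441 * 8760
E = 15769419.1 kWh

15769419.1


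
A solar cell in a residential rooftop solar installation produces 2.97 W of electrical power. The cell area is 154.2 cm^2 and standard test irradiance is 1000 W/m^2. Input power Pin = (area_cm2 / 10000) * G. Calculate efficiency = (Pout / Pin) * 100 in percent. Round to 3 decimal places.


First compute the input power:
  Pin = area_cm2 / 10000 * G = 154.2 / 10000 * 1000 = 15.42 W
Then compute efficiency:
  Efficiency = (Pout / Pin) * 100 = (2.97 / 15.42) * 100
  Efficiency = 19.261%

19.261


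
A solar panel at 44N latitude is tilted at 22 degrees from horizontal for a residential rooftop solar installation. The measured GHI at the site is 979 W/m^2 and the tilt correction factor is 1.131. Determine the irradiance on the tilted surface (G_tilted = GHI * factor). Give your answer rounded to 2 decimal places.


Identify the given values:
  GHI = 979 W/m^2, tilt correction factor = 1.131
Apply the formula G_tilted = GHI * factor:
  G_tilted = 979 * 1.131
  G_tilted = 1107.25 W/m^2

1107.25


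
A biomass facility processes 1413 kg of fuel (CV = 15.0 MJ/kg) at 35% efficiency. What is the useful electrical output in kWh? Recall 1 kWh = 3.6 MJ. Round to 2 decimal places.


Total energy = mass * CV = 1413 * 15.0 = 21195.0 MJ
Useful energy = total * eta = 21195.0 * 0.35 = 7418.25 MJ
Convert to kWh: 7418.25 / 3.6
Useful energy = 2060.63 kWh

2060.63


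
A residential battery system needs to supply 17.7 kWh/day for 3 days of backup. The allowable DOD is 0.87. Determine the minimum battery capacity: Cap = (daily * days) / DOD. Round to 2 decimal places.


Total energy needed = daily * days = 17.7 * 3 = 53.1 kWh
Account for depth of discharge:
  Cap = total_energy / DOD = 53.1 / 0.87
  Cap = 61.03 kWh

61.03


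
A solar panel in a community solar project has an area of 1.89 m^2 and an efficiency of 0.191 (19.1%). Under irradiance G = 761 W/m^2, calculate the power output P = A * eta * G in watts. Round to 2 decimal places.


Use the solar power formula P = A * eta * G.
Given: A = 1.89 m^2, eta = 0.191, G = 761 W/m^2
P = 1.89 * 0.191 * 761
P = 274.71 W

274.71


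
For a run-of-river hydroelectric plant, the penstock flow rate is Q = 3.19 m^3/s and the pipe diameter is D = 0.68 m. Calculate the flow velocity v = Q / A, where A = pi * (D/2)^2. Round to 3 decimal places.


Compute pipe cross-sectional area:
  A = pi * (D/2)^2 = pi * (0.68/2)^2 = 0.3632 m^2
Calculate velocity:
  v = Q / A = 3.19 / 0.3632
  v = 8.784 m/s

8.784


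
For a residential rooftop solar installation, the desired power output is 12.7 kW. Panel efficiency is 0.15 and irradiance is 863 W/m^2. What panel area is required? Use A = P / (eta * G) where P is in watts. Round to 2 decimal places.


Convert target power to watts: P = 12.7 * 1000 = 12700.0 W
Compute denominator: eta * G = 0.15 * 863 = 129.45
Required area A = P / (eta * G) = 12700.0 / 129.45
A = 98.11 m^2

98.11


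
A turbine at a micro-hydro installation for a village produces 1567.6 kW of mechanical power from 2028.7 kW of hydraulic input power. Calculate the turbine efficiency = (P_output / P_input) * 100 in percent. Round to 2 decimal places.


Turbine efficiency = (output power / input power) * 100
eta = (1567.6 / 2028.7) * 100
eta = 77.27%

77.27


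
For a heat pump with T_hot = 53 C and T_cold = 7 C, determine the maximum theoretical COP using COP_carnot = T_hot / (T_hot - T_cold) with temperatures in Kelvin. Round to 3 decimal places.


Convert to Kelvin:
  T_hot = 53 + 273.15 = 326.15 K
  T_cold = 7 + 273.15 = 280.15 K
Apply Carnot COP formula:
  COP = T_hot_K / (T_hot_K - T_cold_K) = 326.15 / 46.0
  COP = 7.090

7.090


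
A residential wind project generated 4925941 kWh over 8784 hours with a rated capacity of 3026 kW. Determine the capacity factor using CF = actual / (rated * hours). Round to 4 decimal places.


Capacity factor = actual output / maximum possible output
Maximum possible = rated * hours = 3026 * 8784 = 26580384 kWh
CF = 4925941 / 26580384
CF = 0.1853

0.1853


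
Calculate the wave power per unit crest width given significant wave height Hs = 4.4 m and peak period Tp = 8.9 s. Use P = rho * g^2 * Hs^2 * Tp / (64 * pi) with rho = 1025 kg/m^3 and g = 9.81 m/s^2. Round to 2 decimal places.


Apply wave power formula:
  g^2 = 9.81^2 = 96.2361
  Hs^2 = 4.4^2 = 19.36
  Numerator = rho * g^2 * Hs^2 * Tp = 1025 * 96.2361 * 19.36 * 8.9 = 16996411.6
  Denominator = 64 * pi = 201.0619
  P = 16996411.6 / 201.0619 = 84533.22 W/m

84533.22
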